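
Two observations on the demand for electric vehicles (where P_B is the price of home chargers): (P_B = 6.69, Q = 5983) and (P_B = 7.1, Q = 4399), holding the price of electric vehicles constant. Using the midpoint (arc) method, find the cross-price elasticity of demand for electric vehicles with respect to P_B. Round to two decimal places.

-5.13

ΔQ_A = 4399 − 5983 = -1584; ΔP_B = 7.1 − 6.69 = 0.41.
Midpoints: Q̄_A = 5191.0, P̄_B = 6.89.
ε = (ΔQ_A/Q̄_A)/(ΔP_B/P̄_B) = (-1584/5191.0)/(0.41/6.89) ≈ -5.13.
ε < 0: electric vehicles and home chargers are complements.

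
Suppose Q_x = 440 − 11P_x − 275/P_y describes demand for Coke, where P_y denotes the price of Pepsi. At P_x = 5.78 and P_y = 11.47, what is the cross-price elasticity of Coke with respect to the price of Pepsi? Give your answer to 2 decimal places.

0.07

At P_x = 5.78 and P_y = 11.47: Q_x = 352.444.
∂Q_x/∂P_y = 275/P_y² = 2.0903.
ε = (∂Q_x/∂P_y)(P_y/Q_x) = 2.0903 × (11.47/352.444) ≈ 0.07.
ε > 0: substitutes.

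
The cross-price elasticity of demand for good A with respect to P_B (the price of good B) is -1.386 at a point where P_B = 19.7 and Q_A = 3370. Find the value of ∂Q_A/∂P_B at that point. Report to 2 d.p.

ε = (∂Q_A/∂P_B)·(P_B/Q_A) ⇒ ∂Q_A/∂P_B = ε·Q_A/P_B = -1.386 × 3370/19.7 ≈ -237.10.

-237.10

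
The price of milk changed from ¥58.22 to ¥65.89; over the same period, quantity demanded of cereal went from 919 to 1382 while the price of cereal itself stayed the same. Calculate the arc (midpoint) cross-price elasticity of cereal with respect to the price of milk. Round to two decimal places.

3.26

ΔQ_A = 1382 − 919 = 463; ΔP_B = 65.89 − 58.22 = 7.67.
Midpoints: Q̄_A = 1150.5, P̄_B = 62.05.
ε = (ΔQ_A/Q̄_A)/(ΔP_B/P̄_B) = (463/1150.5)/(7.67/62.05) ≈ 3.26.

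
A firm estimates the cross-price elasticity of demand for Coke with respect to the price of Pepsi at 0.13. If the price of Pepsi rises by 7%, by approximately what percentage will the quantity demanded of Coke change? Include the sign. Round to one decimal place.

%ΔQ ≈ ε × %ΔP of Pepsi = 0.13 × (7%) = 0.9%.
Demand for Coke rises by about 0.9%.

0.9%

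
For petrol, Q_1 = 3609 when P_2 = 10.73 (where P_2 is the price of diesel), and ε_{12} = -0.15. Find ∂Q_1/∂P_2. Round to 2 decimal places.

ε = (∂Q_1/∂P_2)·(P_2/Q_1) ⇒ ∂Q_1/∂P_2 = ε·Q_1/P_2 = -0.15 × 3609/10.73 ≈ -50.45.

-50.45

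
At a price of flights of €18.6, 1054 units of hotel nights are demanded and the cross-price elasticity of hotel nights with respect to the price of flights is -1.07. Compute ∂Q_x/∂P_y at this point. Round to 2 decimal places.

ε = (∂Q_x/∂P_y)·(P_y/Q_x) ⇒ ∂Q_x/∂P_y = ε·Q_x/P_y = -1.07 × 1054/18.6 ≈ -60.63.

-60.63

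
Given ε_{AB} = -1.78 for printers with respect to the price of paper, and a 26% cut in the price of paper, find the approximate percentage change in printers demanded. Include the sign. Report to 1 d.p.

%ΔQ ≈ ε × %ΔP of paper = -1.78 × (-26%) = 46.3%.
Demand for printers rises by about 46.3%.

46.3%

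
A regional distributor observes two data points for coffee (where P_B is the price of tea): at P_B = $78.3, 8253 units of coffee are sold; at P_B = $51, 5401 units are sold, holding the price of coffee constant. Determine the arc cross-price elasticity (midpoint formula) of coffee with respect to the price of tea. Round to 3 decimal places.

ΔQ_A = 5401 − 8253 = -2852; ΔP_B = 51 − 78.3 = -27.3.
Midpoints: Q̄_A = 6827.0, P̄_B = 64.65.
ε = (ΔQ_A/Q̄_A)/(ΔP_B/P̄_B) = (-2852/6827.0)/(-27.3/64.65) ≈ 0.989.
ε > 0: coffee and tea are substitutes.

0.989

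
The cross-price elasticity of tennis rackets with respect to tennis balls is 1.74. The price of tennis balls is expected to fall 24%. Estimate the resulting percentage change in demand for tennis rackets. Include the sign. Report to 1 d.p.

-41.8%

%ΔQ ≈ ε × %ΔP of tennis balls = 1.74 × (-24%) = -41.8%.
Demand for tennis rackets falls by about 41.8%.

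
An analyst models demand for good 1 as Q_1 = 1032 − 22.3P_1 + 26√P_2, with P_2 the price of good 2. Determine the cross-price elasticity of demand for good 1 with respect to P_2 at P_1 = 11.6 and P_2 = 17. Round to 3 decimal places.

0.061

At P_1 = 11.6 and P_2 = 17: Q_1 = 880.521.
∂Q_1/∂P_2 = 26/(2√P_2) = 26/(2√17) = 3.1530.
ε = (∂Q_1/∂P_2)(P_2/Q_1) = 3.1530 × (17/880.521) ≈ 0.061.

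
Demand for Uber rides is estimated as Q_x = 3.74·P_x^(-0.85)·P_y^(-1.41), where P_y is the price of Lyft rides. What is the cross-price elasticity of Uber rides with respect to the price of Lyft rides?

In a log-linear (constant-elasticity) demand function, the coefficient on the exponent of P_y is the cross-price elasticity.
ε = -1.41. Negative, so Uber rides and Lyft rides are complements.

-1.41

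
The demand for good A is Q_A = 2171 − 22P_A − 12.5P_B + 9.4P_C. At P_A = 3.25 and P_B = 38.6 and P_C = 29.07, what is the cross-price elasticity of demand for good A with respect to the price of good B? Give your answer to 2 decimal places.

-0.26

At P_A = 3.25 and P_B = 38.6 and P_C = 29.07: Q_A = 1890.258.
∂Q_A/∂P_B = -12.5.
ε = (∂Q_A/∂P_B)(P_B/Q_A) = -12.5 × (38.6/1890.258) ≈ -0.26.
Since ε < 0, good A and good B are complements.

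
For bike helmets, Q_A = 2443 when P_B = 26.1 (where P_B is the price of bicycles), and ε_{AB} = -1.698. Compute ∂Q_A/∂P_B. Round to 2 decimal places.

ε = (∂Q_A/∂P_B)·(P_B/Q_A) ⇒ ∂Q_A/∂P_B = ε·Q_A/P_B = -1.698 × 2443/26.1 ≈ -158.94.

-158.94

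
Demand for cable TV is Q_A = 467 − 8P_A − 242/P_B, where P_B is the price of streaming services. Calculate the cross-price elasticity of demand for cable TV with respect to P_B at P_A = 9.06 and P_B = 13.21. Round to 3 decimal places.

At P_A = 9.06 and P_B = 13.21: Q_A = 376.201.
∂Q_A/∂P_B = 242/P_B² = 1.3868.
ε = (∂Q_A/∂P_B)(P_B/Q_A) = 1.3868 × (13.21/376.201) ≈ 0.049.

0.049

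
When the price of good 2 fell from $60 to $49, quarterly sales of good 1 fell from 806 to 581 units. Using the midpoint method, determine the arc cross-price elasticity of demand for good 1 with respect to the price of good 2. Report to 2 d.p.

1.61

ΔQ_1 = 581 − 806 = -225; ΔP_2 = 49 − 60 = -11.
Midpoints: Q̄_1 = 693.5, P̄_2 = 54.50.
ε = (ΔQ_1/Q̄_1)/(ΔP_2/P̄_2) = (-225/693.5)/(-11/54.50) ≈ 1.61.
ε > 0: good 1 and good 2 are substitutes.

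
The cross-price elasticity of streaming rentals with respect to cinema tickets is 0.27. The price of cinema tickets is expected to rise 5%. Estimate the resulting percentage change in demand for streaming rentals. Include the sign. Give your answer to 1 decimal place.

1.4%

%ΔQ ≈ ε × %ΔP of cinema tickets = 0.27 × (5%) = 1.4%.
Demand for streaming rentals rises by about 1.4%.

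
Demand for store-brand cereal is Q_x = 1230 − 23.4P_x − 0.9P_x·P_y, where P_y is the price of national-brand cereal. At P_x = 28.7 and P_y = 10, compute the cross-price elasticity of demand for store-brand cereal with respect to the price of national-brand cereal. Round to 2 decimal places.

At P_x = 28.7 and P_y = 10: Q_x = 300.12.
∂Q_x/∂P_y = -0.9P_x = -0.9(28.7) = -25.8300.
ε = (∂Q_x/∂P_y)(P_y/Q_x) = -25.8300 × (10/300.12) ≈ -0.86.
ε < 0: complements.

-0.86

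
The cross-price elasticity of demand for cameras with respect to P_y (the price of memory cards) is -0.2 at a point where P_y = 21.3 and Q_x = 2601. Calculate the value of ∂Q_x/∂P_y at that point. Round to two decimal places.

ε = (∂Q_x/∂P_y)·(P_y/Q_x) ⇒ ∂Q_x/∂P_y = ε·Q_x/P_y = -0.2 × 2601/21.3 ≈ -24.42.

-24.42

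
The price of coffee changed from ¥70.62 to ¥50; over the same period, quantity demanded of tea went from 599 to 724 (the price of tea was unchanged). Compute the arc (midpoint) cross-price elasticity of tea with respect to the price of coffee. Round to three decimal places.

ΔQ_A = 724 − 599 = 125; ΔP_B = 50 − 70.62 = -20.62.
Midpoints: Q̄_A = 661.5, P̄_B = 60.31.
ε = (ΔQ_A/Q̄_A)/(ΔP_B/P̄_B) = (125/661.5)/(-20.62/60.31) ≈ -0.553.

-0.553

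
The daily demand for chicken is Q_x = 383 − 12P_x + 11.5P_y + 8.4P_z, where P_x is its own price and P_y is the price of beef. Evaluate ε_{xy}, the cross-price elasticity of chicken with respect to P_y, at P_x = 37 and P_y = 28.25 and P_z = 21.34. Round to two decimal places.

0.73

At P_x = 37 and P_y = 28.25 and P_z = 21.34: Q_x = 443.131.
∂Q_x/∂P_y = 11.5.
ε = (∂Q_x/∂P_y)(P_y/Q_x) = 11.5 × (28.25/443.131) ≈ 0.73.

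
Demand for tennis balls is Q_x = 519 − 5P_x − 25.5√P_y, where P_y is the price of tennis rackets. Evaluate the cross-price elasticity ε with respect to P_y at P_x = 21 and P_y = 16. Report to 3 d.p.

At P_x = 21 and P_y = 16: Q_x = 312.
∂Q_x/∂P_y = -25.5/(2√P_y) = -25.5/(2√16) = -3.1875.
ε = (∂Q_x/∂P_y)(P_y/Q_x) = -3.1875 × (16/312) ≈ -0.163.
ε < 0: complements.

-0.163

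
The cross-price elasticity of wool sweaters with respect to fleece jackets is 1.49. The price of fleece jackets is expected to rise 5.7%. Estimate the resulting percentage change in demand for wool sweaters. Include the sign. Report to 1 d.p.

8.5%

%ΔQ ≈ ε × %ΔP of fleece jackets = 1.49 × (5.7%) = 8.5%.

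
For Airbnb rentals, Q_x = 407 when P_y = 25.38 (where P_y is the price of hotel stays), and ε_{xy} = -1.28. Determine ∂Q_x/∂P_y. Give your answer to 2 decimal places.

-20.53

ε = (∂Q_x/∂P_y)·(P_y/Q_x) ⇒ ∂Q_x/∂P_y = ε·Q_x/P_y = -1.28 × 407/25.38 ≈ -20.53.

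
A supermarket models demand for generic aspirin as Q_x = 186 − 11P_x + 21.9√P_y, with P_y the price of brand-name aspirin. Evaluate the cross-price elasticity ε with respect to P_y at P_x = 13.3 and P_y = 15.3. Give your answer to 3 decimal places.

0.342

At P_x = 13.3 and P_y = 15.3: Q_x = 125.362.
∂Q_x/∂P_y = 21.9/(2√P_y) = 21.9/(2√15.3) = 2.7994.
ε = (∂Q_x/∂P_y)(P_y/Q_x) = 2.7994 × (15.3/125.362) ≈ 0.342.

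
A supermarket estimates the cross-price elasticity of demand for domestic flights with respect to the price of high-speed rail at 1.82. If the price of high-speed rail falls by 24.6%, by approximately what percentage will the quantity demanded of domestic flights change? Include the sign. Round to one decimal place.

%ΔQ ≈ ε × %ΔP of high-speed rail = 1.82 × (-24.6%) = -44.8%.
Demand for domestic flights falls by about 44.8%.

-44.8%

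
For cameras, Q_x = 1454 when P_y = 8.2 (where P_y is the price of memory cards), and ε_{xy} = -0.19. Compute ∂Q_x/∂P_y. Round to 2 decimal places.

-33.69

ε = (∂Q_x/∂P_y)·(P_y/Q_x) ⇒ ∂Q_x/∂P_y = ε·Q_x/P_y = -0.19 × 1454/8.2 ≈ -33.69.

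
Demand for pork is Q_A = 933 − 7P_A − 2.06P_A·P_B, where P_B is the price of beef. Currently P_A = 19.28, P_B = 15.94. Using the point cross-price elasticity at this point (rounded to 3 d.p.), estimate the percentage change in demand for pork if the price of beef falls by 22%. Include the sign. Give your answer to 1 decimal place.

At P_A = 19.28, P_B = 15.94: Q_A = 164.954.
∂Q_A/∂P_B = -2.06P_A = -39.7168.
ε = (∂Q_A/∂P_B)(P_B/Q_A) = -39.7168 × 15.94/164.954 ≈ -3.838.
%ΔQ_A ≈ ε × %ΔP_B = -3.838 × (-22%) = 84.4%.

84.4%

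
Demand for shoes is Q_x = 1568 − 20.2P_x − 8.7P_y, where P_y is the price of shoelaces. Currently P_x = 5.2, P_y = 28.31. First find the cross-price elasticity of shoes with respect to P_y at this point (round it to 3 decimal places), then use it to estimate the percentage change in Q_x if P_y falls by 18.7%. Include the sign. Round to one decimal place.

3.8%

At P_x = 5.2, P_y = 28.31: Q_x = 1216.663.
∂Q_x/∂P_y = -8.7.
ε = (∂Q_x/∂P_y)(P_y/Q_x) = -8.7000 × 28.31/1216.663 ≈ -0.202.
%ΔQ_x ≈ ε × %ΔP_y = -0.202 × (-18.7%) = 3.8%.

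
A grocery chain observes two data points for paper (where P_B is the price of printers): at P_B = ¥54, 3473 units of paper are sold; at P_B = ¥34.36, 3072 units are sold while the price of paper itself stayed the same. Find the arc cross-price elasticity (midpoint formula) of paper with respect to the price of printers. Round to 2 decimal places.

ΔQ_A = 3072 − 3473 = -401; ΔP_B = 34.36 − 54 = -19.64.
Midpoints: Q̄_A = 3272.5, P̄_B = 44.18.
ε = (ΔQ_A/Q̄_A)/(ΔP_B/P̄_B) = (-401/3272.5)/(-19.64/44.18) ≈ 0.28.

0.28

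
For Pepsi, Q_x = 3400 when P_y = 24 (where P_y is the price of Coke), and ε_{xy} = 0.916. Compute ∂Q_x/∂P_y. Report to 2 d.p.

ε = (∂Q_x/∂P_y)·(P_y/Q_x) ⇒ ∂Q_x/∂P_y = ε·Q_x/P_y = 0.916 × 3400/24 ≈ 129.77.

129.77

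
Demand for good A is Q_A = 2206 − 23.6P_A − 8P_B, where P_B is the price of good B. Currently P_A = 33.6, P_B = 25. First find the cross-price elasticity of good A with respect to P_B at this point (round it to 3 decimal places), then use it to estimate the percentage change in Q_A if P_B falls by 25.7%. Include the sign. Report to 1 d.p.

At P_A = 33.6, P_B = 25: Q_A = 1213.04.
∂Q_A/∂P_B = -8.
ε = (∂Q_A/∂P_B)(P_B/Q_A) = -8.0000 × 25/1213.04 ≈ -0.165.
%ΔQ_A ≈ ε × %ΔP_B = -0.165 × (-25.7%) = 4.2%.

4.2%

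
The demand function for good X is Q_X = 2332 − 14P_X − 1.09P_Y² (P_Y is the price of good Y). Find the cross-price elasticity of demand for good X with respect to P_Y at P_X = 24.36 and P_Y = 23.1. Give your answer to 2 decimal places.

At P_X = 24.36 and P_Y = 23.1: Q_X = 1409.325.
∂Q_X/∂P_Y = -2.18P_Y = -2.18(23.1) = -50.3580.
ε = (∂Q_X/∂P_Y)(P_Y/Q_X) = -50.3580 × (23.1/1409.325) ≈ -0.83.
ε < 0: complements.

-0.83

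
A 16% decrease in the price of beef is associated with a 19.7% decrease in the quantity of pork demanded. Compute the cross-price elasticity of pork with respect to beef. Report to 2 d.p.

1.23

ε = (%ΔQ of pork) / (%ΔP of beef) = (-19.7%) / (-16%) ≈ 1.23.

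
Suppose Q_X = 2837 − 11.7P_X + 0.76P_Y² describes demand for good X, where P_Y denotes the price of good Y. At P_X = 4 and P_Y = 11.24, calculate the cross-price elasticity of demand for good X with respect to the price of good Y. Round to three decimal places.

At P_X = 4 and P_Y = 11.24: Q_X = 2886.217.
∂Q_X/∂P_Y = 1.52P_Y = 1.52(11.24) = 17.0848.
ε = (∂Q_X/∂P_Y)(P_Y/Q_X) = 17.0848 × (11.24/2886.217) ≈ 0.067.

0.067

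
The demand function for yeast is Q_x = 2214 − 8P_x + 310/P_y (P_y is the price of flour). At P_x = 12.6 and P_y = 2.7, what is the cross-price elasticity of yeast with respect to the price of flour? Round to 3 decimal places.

At P_x = 12.6 and P_y = 2.7: Q_x = 2228.015.
∂Q_x/∂P_y = −310/P_y² = -42.5240.
ε = (∂Q_x/∂P_y)(P_y/Q_x) = -42.5240 × (2.7/2228.015) ≈ -0.052.
ε < 0: complements.

-0.052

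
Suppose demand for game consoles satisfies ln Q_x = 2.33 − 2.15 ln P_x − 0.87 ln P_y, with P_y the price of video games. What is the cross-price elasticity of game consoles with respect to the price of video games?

In a log-linear (constant-elasticity) demand function, the coefficient on ln P_y is the cross-price elasticity.
ε = -0.87. Negative, so game consoles and video games are complements.

-0.87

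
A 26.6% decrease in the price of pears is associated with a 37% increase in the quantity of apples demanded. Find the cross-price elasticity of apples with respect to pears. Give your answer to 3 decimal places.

ε = (%ΔQ of apples) / (%ΔP of pears) = (37%) / (-26.6%) ≈ -1.391.
Negative cross-price elasticity: complements.

-1.391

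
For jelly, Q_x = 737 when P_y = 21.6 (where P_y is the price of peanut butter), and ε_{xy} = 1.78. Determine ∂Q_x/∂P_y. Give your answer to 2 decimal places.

60.73

ε = (∂Q_x/∂P_y)·(P_y/Q_x) ⇒ ∂Q_x/∂P_y = ε·Q_x/P_y = 1.78 × 737/21.6 ≈ 60.73.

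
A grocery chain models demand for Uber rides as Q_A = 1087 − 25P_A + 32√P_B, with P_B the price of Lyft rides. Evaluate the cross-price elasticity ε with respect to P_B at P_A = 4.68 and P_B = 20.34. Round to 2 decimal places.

0.06

At P_A = 4.68 and P_B = 20.34: Q_A = 1114.320.
∂Q_A/∂P_B = 32/(2√P_B) = 32/(2√20.34) = 3.5477.
ε = (∂Q_A/∂P_B)(P_B/Q_A) = 3.5477 × (20.34/1114.320) ≈ 0.06.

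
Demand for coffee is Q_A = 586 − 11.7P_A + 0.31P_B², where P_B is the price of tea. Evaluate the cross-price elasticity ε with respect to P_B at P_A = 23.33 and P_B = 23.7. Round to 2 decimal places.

At P_A = 23.33 and P_B = 23.7: Q_A = 487.163.
∂Q_A/∂P_B = 0.62P_B = 0.62(23.7) = 14.6940.
ε = (∂Q_A/∂P_B)(P_B/Q_A) = 14.6940 × (23.7/487.163) ≈ 0.71.
ε > 0: substitutes.

0.71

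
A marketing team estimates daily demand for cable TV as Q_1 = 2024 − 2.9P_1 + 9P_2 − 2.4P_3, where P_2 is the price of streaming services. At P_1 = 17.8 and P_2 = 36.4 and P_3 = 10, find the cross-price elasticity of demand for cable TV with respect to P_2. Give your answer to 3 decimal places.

At P_1 = 17.8 and P_2 = 36.4 and P_3 = 10: Q_1 = 2275.98.
∂Q_1/∂P_2 = 9.
ε = (∂Q_1/∂P_2)(P_2/Q_1) = 9 × (36.4/2275.98) ≈ 0.144.

0.144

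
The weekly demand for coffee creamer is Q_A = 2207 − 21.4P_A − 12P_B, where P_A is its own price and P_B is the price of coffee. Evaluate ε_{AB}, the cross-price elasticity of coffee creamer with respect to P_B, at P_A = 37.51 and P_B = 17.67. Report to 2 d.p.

At P_A = 37.51 and P_B = 17.67: Q_A = 1192.246.
∂Q_A/∂P_B = -12.
ε = (∂Q_A/∂P_B)(P_B/Q_A) = -12 × (17.67/1192.246) ≈ -0.18.

-0.18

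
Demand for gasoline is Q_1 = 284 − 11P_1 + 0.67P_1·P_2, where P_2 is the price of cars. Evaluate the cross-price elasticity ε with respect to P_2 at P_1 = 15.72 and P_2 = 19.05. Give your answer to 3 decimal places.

0.644

At P_1 = 15.72 and P_2 = 19.05: Q_1 = 311.722.
∂Q_1/∂P_2 = 0.67P_1 = 0.67(15.72) = 10.5324.
ε = (∂Q_1/∂P_2)(P_2/Q_1) = 10.5324 × (19.05/311.722) ≈ 0.644.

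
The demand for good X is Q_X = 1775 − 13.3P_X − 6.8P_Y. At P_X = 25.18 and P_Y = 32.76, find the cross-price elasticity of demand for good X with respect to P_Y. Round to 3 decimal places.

At P_X = 25.18 and P_Y = 32.76: Q_X = 1217.338.
∂Q_X/∂P_Y = -6.8.
ε = (∂Q_X/∂P_Y)(P_Y/Q_X) = -6.8 × (32.76/1217.338) ≈ -0.183.

-0.183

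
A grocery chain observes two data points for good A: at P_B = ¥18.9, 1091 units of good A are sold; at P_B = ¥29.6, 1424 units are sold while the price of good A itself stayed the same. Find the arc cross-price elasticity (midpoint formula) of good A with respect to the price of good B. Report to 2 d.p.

ΔQ_A = 1424 − 1091 = 333; ΔP_B = 29.6 − 18.9 = 10.7.
Midpoints: Q̄_A = 1257.5, P̄_B = 24.25.
ε = (ΔQ_A/Q̄_A)/(ΔP_B/P̄_B) = (333/1257.5)/(10.7/24.25) ≈ 0.60.

0.60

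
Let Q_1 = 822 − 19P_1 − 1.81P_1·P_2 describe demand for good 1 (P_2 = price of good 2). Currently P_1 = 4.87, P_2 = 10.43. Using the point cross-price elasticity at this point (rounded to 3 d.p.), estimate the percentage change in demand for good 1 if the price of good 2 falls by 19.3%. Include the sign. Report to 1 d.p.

2.8%

At P_1 = 4.87, P_2 = 10.43: Q_1 = 637.533.
∂Q_1/∂P_2 = -1.81P_1 = -8.8147.
ε = (∂Q_1/∂P_2)(P_2/Q_1) = -8.8147 × 10.43/637.533 ≈ -0.144.
%ΔQ_1 ≈ ε × %ΔP_2 = -0.144 × (-19.3%) = 2.8%.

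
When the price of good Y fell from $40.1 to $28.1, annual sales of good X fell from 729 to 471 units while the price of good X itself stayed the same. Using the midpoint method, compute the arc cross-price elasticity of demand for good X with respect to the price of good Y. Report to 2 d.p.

1.22

ΔQ_X = 471 − 729 = -258; ΔP_Y = 28.1 − 40.1 = -12.
Midpoints: Q̄_X = 600.0, P̄_Y = 34.10.
ε = (ΔQ_X/Q̄_X)/(ΔP_Y/P̄_Y) = (-258/600.0)/(-12/34.10) ≈ 1.22.
ε > 0: good X and good Y are substitutes.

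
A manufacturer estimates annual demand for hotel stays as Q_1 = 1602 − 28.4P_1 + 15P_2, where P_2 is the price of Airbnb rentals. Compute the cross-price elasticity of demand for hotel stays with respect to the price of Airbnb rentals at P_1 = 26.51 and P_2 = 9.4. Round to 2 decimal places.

0.14

At P_1 = 26.51 and P_2 = 9.4: Q_1 = 990.116.
∂Q_1/∂P_2 = 15.
ε = (∂Q_1/∂P_2)(P_2/Q_1) = 15 × (9.4/990.116) ≈ 0.14.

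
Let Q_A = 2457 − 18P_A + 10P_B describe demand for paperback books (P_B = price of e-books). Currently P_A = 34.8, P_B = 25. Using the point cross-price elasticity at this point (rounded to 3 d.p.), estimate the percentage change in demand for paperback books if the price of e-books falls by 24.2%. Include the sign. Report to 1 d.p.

-2.9%

At P_A = 34.8, P_B = 25: Q_A = 2080.6.
∂Q_A/∂P_B = 10.
ε = (∂Q_A/∂P_B)(P_B/Q_A) = 10.0000 × 25/2080.6 ≈ 0.120.
%ΔQ_A ≈ ε × %ΔP_B = 0.120 × (-24.2%) = -2.9%.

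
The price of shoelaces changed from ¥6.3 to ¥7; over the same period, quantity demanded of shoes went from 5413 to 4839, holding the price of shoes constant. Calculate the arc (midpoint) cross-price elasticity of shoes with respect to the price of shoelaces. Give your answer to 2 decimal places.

-1.06

ΔQ_A = 4839 − 5413 = -574; ΔP_B = 7 − 6.3 = 0.7.
Midpoints: Q̄_A = 5126.0, P̄_B = 6.65.
ε = (ΔQ_A/Q̄_A)/(ΔP_B/P̄_B) = (-574/5126.0)/(0.7/6.65) ≈ -1.06.
ε < 0: shoes and shoelaces are complements.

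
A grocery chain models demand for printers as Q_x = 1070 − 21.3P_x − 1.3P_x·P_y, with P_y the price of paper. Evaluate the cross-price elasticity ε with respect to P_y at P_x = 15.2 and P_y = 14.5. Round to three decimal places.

-0.623

At P_x = 15.2 and P_y = 14.5: Q_x = 459.72.
∂Q_x/∂P_y = -1.3P_x = -1.3(15.2) = -19.7600.
ε = (∂Q_x/∂P_y)(P_y/Q_x) = -19.7600 × (14.5/459.72) ≈ -0.623.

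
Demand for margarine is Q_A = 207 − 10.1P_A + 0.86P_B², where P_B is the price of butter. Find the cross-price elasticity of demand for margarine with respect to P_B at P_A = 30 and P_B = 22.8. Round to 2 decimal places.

2.55

At P_A = 30 and P_B = 22.8: Q_A = 351.062.
∂Q_A/∂P_B = 1.72P_B = 1.72(22.8) = 39.2160.
ε = (∂Q_A/∂P_B)(P_B/Q_A) = 39.2160 × (22.8/351.062) ≈ 2.55.
ε > 0: substitutes.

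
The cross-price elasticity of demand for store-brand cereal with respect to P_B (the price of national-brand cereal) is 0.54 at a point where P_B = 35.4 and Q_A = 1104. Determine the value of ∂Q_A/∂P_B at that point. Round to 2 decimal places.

ε = (∂Q_A/∂P_B)·(P_B/Q_A) ⇒ ∂Q_A/∂P_B = ε·Q_A/P_B = 0.54 × 1104/35.4 ≈ 16.84.

16.84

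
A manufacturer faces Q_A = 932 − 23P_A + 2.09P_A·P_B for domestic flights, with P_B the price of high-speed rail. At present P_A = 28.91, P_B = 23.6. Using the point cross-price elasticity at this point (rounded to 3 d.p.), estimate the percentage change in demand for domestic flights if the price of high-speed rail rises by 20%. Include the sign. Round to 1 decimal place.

16.8%

At P_A = 28.91, P_B = 23.6: Q_A = 1693.027.
∂Q_A/∂P_B = 2.09P_A = 60.4219.
ε = (∂Q_A/∂P_B)(P_B/Q_A) = 60.4219 × 23.6/1693.027 ≈ 0.842.
%ΔQ_A ≈ ε × %ΔP_B = 0.842 × (20%) = 16.8%.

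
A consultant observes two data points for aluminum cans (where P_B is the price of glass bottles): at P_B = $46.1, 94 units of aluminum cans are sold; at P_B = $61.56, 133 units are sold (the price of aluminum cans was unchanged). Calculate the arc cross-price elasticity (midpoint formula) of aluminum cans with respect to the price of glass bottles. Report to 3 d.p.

ΔQ_A = 133 − 94 = 39; ΔP_B = 61.56 − 46.1 = 15.46.
Midpoints: Q̄_A = 113.5, P̄_B = 53.83.
ε = (ΔQ_A/Q̄_A)/(ΔP_B/P̄_B) = (39/113.5)/(15.46/53.83) ≈ 1.196.

1.196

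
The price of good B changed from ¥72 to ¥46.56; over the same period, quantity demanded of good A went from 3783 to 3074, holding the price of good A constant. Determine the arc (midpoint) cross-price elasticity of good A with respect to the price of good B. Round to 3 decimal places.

ΔQ_A = 3074 − 3783 = -709; ΔP_B = 46.56 − 72 = -25.44.
Midpoints: Q̄_A = 3428.5, P̄_B = 59.28.
ε = (ΔQ_A/Q̄_A)/(ΔP_B/P̄_B) = (-709/3428.5)/(-25.44/59.28) ≈ 0.482.
ε > 0: good A and good B are substitutes.

0.482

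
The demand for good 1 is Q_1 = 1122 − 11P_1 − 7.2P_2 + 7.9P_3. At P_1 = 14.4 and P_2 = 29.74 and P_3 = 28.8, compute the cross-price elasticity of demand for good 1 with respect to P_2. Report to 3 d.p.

At P_1 = 14.4 and P_2 = 29.74 and P_3 = 28.8: Q_1 = 976.992.
∂Q_1/∂P_2 = -7.2.
ε = (∂Q_1/∂P_2)(P_2/Q_1) = -7.2 × (29.74/976.992) ≈ -0.219.

-0.219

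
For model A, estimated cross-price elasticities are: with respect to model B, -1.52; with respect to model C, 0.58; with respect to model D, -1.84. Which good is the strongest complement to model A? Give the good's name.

Complements have ε < 0. The most negative value is -1.84 (model D).

model D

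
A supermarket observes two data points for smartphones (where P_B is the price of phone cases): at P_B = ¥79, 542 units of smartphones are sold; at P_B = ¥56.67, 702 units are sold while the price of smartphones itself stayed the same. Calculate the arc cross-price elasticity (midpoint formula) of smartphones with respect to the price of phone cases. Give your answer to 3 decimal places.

-0.781

ΔQ_A = 702 − 542 = 160; ΔP_B = 56.67 − 79 = -22.33.
Midpoints: Q̄_A = 622.0, P̄_B = 67.84.
ε = (ΔQ_A/Q̄_A)/(ΔP_B/P̄_B) = (160/622.0)/(-22.33/67.84) ≈ -0.781.
ε < 0: smartphones and phone cases are complements.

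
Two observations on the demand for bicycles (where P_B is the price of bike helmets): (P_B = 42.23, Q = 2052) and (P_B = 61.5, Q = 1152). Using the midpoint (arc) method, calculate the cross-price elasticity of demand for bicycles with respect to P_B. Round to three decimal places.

ΔQ_A = 1152 − 2052 = -900; ΔP_B = 61.5 − 42.23 = 19.27.
Midpoints: Q̄_A = 1602.0, P̄_B = 51.86.
ε = (ΔQ_A/Q̄_A)/(ΔP_B/P̄_B) = (-900/1602.0)/(19.27/51.86) ≈ -1.512.

-1.512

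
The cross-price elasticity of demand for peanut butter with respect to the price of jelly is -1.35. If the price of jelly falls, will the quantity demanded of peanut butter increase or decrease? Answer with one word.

ε < 0 and the price of jelly falls, so the quantity of peanut butter moves in the opposite direction: it increases.

increase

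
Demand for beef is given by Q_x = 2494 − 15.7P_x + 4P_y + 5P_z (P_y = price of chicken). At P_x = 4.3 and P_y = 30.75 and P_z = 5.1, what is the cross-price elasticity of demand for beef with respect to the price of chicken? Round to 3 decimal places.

0.048

At P_x = 4.3 and P_y = 30.75 and P_z = 5.1: Q_x = 2574.99.
∂Q_x/∂P_y = 4.
ε = (∂Q_x/∂P_y)(P_y/Q_x) = 4 × (30.75/2574.99) ≈ 0.048.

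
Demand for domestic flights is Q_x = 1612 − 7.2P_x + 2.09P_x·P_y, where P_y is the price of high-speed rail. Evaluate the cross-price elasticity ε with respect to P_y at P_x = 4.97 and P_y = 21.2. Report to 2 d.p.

At P_x = 4.97 and P_y = 21.2: Q_x = 1796.427.
∂Q_x/∂P_y = 2.09P_x = 2.09(4.97) = 10.3873.
ε = (∂Q_x/∂P_y)(P_y/Q_x) = 10.3873 × (21.2/1796.427) ≈ 0.12.

0.12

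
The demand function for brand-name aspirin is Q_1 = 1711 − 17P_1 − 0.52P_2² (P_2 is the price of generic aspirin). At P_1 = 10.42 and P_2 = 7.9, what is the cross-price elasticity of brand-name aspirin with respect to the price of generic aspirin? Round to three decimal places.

At P_1 = 10.42 and P_2 = 7.9: Q_1 = 1501.407.
∂Q_1/∂P_2 = -1.04P_2 = -1.04(7.9) = -8.2160.
ε = (∂Q_1/∂P_2)(P_2/Q_1) = -8.2160 × (7.9/1501.407) ≈ -0.043.

-0.043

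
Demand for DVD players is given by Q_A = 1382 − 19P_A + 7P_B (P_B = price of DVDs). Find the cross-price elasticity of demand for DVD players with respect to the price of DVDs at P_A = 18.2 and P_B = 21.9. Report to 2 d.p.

0.13

At P_A = 18.2 and P_B = 21.9: Q_A = 1189.5.
∂Q_A/∂P_B = 7.
ε = (∂Q_A/∂P_B)(P_B/Q_A) = 7 × (21.9/1189.5) ≈ 0.13.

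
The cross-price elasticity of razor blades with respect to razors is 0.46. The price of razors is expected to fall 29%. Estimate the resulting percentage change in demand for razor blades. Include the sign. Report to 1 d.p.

-13.3%

%ΔQ ≈ ε × %ΔP of razors = 0.46 × (-29%) = -13.3%.
Demand for razor blades falls by about 13.3%.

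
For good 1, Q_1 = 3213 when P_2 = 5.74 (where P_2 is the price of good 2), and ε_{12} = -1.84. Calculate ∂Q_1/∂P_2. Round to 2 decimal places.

ε = (∂Q_1/∂P_2)·(P_2/Q_1) ⇒ ∂Q_1/∂P_2 = ε·Q_1/P_2 = -1.84 × 3213/5.74 ≈ -1029.95.

-1029.95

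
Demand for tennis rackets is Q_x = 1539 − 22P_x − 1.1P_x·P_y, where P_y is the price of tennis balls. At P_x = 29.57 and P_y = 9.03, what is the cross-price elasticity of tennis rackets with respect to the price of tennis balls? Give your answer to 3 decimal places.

-0.494

At P_x = 29.57 and P_y = 9.03: Q_x = 594.741.
∂Q_x/∂P_y = -1.1P_x = -1.1(29.57) = -32.5270.
ε = (∂Q_x/∂P_y)(P_y/Q_x) = -32.5270 × (9.03/594.741) ≈ -0.494.
ε < 0: complements.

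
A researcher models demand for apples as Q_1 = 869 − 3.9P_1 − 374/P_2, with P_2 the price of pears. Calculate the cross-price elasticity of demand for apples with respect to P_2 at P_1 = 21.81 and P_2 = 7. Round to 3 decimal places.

At P_1 = 21.81 and P_2 = 7: Q_1 = 730.512.
∂Q_1/∂P_2 = 374/P_2² = 7.6327.
ε = (∂Q_1/∂P_2)(P_2/Q_1) = 7.6327 × (7/730.512) ≈ 0.073.

0.073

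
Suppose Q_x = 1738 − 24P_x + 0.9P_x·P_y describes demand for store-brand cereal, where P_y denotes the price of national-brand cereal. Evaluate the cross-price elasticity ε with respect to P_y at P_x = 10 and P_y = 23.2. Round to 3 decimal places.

0.122

At P_x = 10 and P_y = 23.2: Q_x = 1706.8.
∂Q_x/∂P_y = 0.9P_x = 0.9(10) = 9.0000.
ε = (∂Q_x/∂P_y)(P_y/Q_x) = 9.0000 × (23.2/1706.8) ≈ 0.122.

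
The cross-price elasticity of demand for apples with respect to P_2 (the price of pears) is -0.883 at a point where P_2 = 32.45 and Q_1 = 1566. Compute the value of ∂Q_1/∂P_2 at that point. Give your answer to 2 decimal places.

ε = (∂Q_1/∂P_2)·(P_2/Q_1) ⇒ ∂Q_1/∂P_2 = ε·Q_1/P_2 = -0.883 × 1566/32.45 ≈ -42.61.

-42.61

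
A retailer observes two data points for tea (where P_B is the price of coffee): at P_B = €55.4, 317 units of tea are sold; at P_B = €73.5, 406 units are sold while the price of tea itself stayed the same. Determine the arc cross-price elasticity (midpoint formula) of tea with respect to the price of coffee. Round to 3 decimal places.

ΔQ_A = 406 − 317 = 89; ΔP_B = 73.5 − 55.4 = 18.1.
Midpoints: Q̄_A = 361.5, P̄_B = 64.45.
ε = (ΔQ_A/Q̄_A)/(ΔP_B/P̄_B) = (89/361.5)/(18.1/64.45) ≈ 0.877.
ε > 0: tea and coffee are substitutes.

0.877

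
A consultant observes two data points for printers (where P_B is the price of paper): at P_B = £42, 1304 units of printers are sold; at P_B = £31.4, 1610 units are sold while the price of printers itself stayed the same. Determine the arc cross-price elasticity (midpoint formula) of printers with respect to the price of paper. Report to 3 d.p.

ΔQ_A = 1610 − 1304 = 306; ΔP_B = 31.4 − 42 = -10.6.
Midpoints: Q̄_A = 1457.0, P̄_B = 36.70.
ε = (ΔQ_A/Q̄_A)/(ΔP_B/P̄_B) = (306/1457.0)/(-10.6/36.70) ≈ -0.727.

-0.727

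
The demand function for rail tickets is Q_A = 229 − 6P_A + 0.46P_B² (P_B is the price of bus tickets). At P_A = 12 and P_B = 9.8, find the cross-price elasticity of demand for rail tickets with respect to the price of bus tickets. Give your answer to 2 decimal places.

0.44

At P_A = 12 and P_B = 9.8: Q_A = 201.178.
∂Q_A/∂P_B = 0.92P_B = 0.92(9.8) = 9.0160.
ε = (∂Q_A/∂P_B)(P_B/Q_A) = 9.0160 × (9.8/201.178) ≈ 0.44.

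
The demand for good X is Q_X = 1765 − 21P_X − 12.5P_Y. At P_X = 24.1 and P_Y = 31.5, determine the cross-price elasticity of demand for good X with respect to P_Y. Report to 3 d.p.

At P_X = 24.1 and P_Y = 31.5: Q_X = 865.15.
∂Q_X/∂P_Y = -12.5.
ε = (∂Q_X/∂P_Y)(P_Y/Q_X) = -12.5 × (31.5/865.15) ≈ -0.455.

-0.455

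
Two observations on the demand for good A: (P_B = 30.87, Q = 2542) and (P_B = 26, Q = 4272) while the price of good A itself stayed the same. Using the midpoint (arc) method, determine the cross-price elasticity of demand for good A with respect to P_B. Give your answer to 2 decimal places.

-2.96

ΔQ_A = 4272 − 2542 = 1730; ΔP_B = 26 − 30.87 = -4.87.
Midpoints: Q̄_A = 3407.0, P̄_B = 28.44.
ε = (ΔQ_A/Q̄_A)/(ΔP_B/P̄_B) = (1730/3407.0)/(-4.87/28.44) ≈ -2.96.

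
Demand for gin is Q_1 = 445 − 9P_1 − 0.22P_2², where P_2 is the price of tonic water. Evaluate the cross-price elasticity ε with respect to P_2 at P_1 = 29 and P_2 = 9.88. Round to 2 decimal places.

At P_1 = 29 and P_2 = 9.88: Q_1 = 162.525.
∂Q_1/∂P_2 = -0.44P_2 = -0.44(9.88) = -4.3472.
ε = (∂Q_1/∂P_2)(P_2/Q_1) = -4.3472 × (9.88/162.525) ≈ -0.26.

-0.26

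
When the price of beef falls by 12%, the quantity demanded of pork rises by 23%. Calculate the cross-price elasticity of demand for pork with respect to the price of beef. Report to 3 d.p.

-1.917

ε = (%ΔQ of pork) / (%ΔP of beef) = (23%) / (-12%) ≈ -1.917.
Negative cross-price elasticity: complements.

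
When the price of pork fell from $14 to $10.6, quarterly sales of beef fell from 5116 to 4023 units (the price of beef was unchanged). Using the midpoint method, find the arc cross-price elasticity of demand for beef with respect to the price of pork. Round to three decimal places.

ΔQ_A = 4023 − 5116 = -1093; ΔP_B = 10.6 − 14 = -3.4.
Midpoints: Q̄_A = 4569.5, P̄_B = 12.30.
ε = (ΔQ_A/Q̄_A)/(ΔP_B/P̄_B) = (-1093/4569.5)/(-3.4/12.30) ≈ 0.865.

0.865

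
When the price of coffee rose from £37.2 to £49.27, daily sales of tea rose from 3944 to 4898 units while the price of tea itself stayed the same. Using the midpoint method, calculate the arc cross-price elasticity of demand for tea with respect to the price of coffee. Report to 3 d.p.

ΔQ_A = 4898 − 3944 = 954; ΔP_B = 49.27 − 37.2 = 12.07.
Midpoints: Q̄_A = 4421.0, P̄_B = 43.23.
ε = (ΔQ_A/Q̄_A)/(ΔP_B/P̄_B) = (954/4421.0)/(12.07/43.23) ≈ 0.773.

0.773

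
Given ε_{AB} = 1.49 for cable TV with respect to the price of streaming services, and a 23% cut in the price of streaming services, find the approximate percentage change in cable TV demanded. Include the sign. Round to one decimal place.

-34.3%

%ΔQ ≈ ε × %ΔP of streaming services = 1.49 × (-23%) = -34.3%.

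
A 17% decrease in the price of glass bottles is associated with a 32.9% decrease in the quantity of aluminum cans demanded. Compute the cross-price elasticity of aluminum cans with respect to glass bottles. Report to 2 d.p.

ε = (%ΔQ of aluminum cans) / (%ΔP of glass bottles) = (-32.9%) / (-17%) ≈ 1.94.
Positive cross-price elasticity: substitutes.

1.94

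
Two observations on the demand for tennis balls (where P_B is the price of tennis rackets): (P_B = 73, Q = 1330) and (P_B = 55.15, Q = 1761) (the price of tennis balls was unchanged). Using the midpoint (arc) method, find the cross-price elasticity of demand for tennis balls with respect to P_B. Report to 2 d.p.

-1.00

ΔQ_A = 1761 − 1330 = 431; ΔP_B = 55.15 − 73 = -17.85.
Midpoints: Q̄_A = 1545.5, P̄_B = 64.08.
ε = (ΔQ_A/Q̄_A)/(ΔP_B/P̄_B) = (431/1545.5)/(-17.85/64.08) ≈ -1.00.
ε < 0: tennis balls and tennis rackets are complements.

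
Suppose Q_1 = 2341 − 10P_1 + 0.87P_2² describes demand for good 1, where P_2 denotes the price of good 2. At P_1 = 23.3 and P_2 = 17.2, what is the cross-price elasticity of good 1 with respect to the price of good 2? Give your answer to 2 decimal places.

0.22

At P_1 = 23.3 and P_2 = 17.2: Q_1 = 2365.381.
∂Q_1/∂P_2 = 1.74P_2 = 1.74(17.2) = 29.9280.
ε = (∂Q_1/∂P_2)(P_2/Q_1) = 29.9280 × (17.2/2365.381) ≈ 0.22.
ε > 0: substitutes.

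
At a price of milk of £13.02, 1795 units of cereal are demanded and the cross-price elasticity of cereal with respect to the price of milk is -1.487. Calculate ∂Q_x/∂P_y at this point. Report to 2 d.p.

-205.00

ε = (∂Q_x/∂P_y)·(P_y/Q_x) ⇒ ∂Q_x/∂P_y = ε·Q_x/P_y = -1.487 × 1795/13.02 ≈ -205.00.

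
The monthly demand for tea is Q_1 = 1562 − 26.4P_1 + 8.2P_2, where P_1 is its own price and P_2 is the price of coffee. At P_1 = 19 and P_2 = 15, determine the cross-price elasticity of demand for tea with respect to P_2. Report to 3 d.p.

0.104

At P_1 = 19 and P_2 = 15: Q_1 = 1183.4.
∂Q_1/∂P_2 = 8.2.
ε = (∂Q_1/∂P_2)(P_2/Q_1) = 8.2 × (15/1183.4) ≈ 0.104.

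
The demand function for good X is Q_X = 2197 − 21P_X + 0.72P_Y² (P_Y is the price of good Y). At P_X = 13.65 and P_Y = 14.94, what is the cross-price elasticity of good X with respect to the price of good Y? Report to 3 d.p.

0.155

At P_X = 13.65 and P_Y = 14.94: Q_X = 2071.057.
∂Q_X/∂P_Y = 1.44P_Y = 1.44(14.94) = 21.5136.
ε = (∂Q_X/∂P_Y)(P_Y/Q_X) = 21.5136 × (14.94/2071.057) ≈ 0.155.
ε > 0: substitutes.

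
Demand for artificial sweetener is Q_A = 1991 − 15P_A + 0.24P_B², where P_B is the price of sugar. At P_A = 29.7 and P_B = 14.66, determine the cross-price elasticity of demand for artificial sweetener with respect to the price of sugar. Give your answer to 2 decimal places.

0.06

At P_A = 29.7 and P_B = 14.66: Q_A = 1597.080.
∂Q_A/∂P_B = 0.48P_B = 0.48(14.66) = 7.0368.
ε = (∂Q_A/∂P_B)(P_B/Q_A) = 7.0368 × (14.66/1597.080) ≈ 0.06.
ε > 0: substitutes.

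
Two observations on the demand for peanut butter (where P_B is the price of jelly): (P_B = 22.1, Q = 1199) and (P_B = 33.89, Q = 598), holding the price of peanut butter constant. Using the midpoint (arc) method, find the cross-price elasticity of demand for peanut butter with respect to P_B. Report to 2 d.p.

-1.59

ΔQ_A = 598 − 1199 = -601; ΔP_B = 33.89 − 22.1 = 11.79.
Midpoints: Q̄_A = 898.5, P̄_B = 28.00.
ε = (ΔQ_A/Q̄_A)/(ΔP_B/P̄_B) = (-601/898.5)/(11.79/28.00) ≈ -1.59.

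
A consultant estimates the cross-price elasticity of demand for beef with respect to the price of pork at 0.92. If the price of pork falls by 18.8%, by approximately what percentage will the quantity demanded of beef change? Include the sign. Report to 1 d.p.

%ΔQ ≈ ε × %ΔP of pork = 0.92 × (-18.8%) = -17.3%.

-17.3%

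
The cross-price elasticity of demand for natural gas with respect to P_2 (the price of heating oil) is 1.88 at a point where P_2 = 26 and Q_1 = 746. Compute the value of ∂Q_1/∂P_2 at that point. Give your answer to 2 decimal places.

ε = (∂Q_1/∂P_2)·(P_2/Q_1) ⇒ ∂Q_1/∂P_2 = ε·Q_1/P_2 = 1.88 × 746/26 ≈ 53.94.

53.94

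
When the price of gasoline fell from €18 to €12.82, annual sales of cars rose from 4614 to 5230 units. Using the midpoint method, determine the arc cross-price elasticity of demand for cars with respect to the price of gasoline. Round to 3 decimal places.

ΔQ_A = 5230 − 4614 = 616; ΔP_B = 12.82 − 18 = -5.18.
Midpoints: Q̄_A = 4922.0, P̄_B = 15.41.
ε = (ΔQ_A/Q̄_A)/(ΔP_B/P̄_B) = (616/4922.0)/(-5.18/15.41) ≈ -0.372.

-0.372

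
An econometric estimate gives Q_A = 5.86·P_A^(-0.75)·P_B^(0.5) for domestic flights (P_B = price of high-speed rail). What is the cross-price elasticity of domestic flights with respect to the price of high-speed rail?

0.50

In a log-linear (constant-elasticity) demand function, the coefficient on the exponent of P_B is the cross-price elasticity.
ε = 0.50. Positive, so domestic flights and high-speed rail are substitutes.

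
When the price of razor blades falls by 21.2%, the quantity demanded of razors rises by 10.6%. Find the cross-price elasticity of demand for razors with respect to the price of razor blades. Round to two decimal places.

-0.50

ε = (%ΔQ of razors) / (%ΔP of razor blades) = (10.6%) / (-21.2%) ≈ -0.50.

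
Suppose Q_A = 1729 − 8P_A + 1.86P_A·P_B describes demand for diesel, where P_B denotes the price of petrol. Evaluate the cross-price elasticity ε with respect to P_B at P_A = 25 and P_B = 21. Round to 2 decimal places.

At P_A = 25 and P_B = 21: Q_A = 2505.5.
∂Q_A/∂P_B = 1.86P_A = 1.86(25) = 46.5000.
ε = (∂Q_A/∂P_B)(P_B/Q_A) = 46.5000 × (21/2505.5) ≈ 0.39.

0.39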